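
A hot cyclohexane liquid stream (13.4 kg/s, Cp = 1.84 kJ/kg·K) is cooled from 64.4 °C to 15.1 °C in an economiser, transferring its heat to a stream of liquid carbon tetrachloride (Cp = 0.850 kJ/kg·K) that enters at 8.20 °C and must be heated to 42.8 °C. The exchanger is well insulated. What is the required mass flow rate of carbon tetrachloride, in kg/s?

Heat released by hot stream: Q = 13.4 × 1.84 × (64.4 − 15.1) = 1215.5 kJ/s
Energy balance on cold side (adiabatic exchanger): Q = ṁ_c·Cp_c·(T_c,out − T_c,in)
ṁ_c = 1215.5 / [0.850 × (42.8 − 8.20)] = 41.331 kg/s

ṁ_c = 41.3 kg/s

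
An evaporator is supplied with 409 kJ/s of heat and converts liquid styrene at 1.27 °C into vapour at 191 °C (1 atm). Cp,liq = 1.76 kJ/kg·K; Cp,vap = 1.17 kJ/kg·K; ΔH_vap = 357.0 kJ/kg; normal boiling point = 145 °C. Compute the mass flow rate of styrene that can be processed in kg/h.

ṁ = 2220 kg/h

Δh = 1.76×(145−1.27) + 357.0 + 1.17×(191−145) = 663.78 kJ/kg
Q = 409 kJ/s = 409 kJ/s = 1.4724e+06 kJ/h
ṁ = Q/Δh = 1.4724e+06 / 663.78 = 2218.2 kg/h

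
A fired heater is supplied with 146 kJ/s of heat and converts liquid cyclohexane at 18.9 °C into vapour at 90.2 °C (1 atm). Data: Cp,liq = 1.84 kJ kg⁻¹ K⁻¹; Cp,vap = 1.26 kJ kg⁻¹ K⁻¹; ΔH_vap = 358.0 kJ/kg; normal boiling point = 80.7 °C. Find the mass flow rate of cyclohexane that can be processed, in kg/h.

ṁ = 1090 kg/h

Δh = 1.84×(80.7−18.9) + 358.0 + 1.26×(90.2−80.7) = 483.68 kJ/kg
Q = 146 kJ/s = 146 kJ/s = 525600 kJ/h
ṁ = Q/Δh = 525600 / 483.68 = 1086.7 kg/h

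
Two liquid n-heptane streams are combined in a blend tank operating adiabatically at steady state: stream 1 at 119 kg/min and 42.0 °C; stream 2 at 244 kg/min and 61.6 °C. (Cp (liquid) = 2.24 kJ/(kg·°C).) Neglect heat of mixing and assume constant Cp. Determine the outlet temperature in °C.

T_out = 55.2 °C

Adiabatic, steady state ⇒ Σ ṁᵢCp,ᵢ(T_out − Tᵢ) = 0
Σ ṁᵢCp,ᵢTᵢ = 119×2.24×42.0 + 244×2.24×61.6 = 44864
Σ ṁᵢCp,ᵢ = 119×2.24 + 244×2.24 = 813.12
T_out = 44864 / 813.12 = 55.175 °C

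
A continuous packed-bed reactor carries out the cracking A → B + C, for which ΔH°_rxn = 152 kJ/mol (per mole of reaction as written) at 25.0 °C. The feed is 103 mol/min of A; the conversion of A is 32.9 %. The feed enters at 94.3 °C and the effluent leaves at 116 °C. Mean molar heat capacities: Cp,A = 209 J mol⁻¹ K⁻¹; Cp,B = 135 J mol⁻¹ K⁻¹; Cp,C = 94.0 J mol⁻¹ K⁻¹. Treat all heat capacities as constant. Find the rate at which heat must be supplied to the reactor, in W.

Extent of reaction ξ = 0.329 × 103 = 33.887 mol/min
Reaction term: ξ·ΔH°_rxn = 33.887 × 152 = 5150.8 kJ/min
Sensible, feed 94.3→25 °C: -1491.8 kJ/min
Outlet flows (mol/min): A 69.113, B 33.887, C 33.887
Sensible, products 25→116 °C: 2020.6 kJ/min
Q = ΔH = 5679.6 kJ/min = 94.661 kW
Heat supplied = 94661 W

Q_in = 94700 W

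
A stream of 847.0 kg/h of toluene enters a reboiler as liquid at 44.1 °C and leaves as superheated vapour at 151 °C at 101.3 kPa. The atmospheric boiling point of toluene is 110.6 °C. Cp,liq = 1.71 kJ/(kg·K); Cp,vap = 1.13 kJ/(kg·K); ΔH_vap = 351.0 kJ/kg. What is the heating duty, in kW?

Q = 120 kW

liquid 44.1→110.6 °C: 113.72 kJ/kg
vaporisation at 110.6 °C: 351 kJ/kg
vapour 110.6→151 °C: 45.652 kJ/kg
Δh = 113.72 + 351 + 45.652 = 510.37 kJ/kg
Q = ṁ·Δh = 847.0 kg/h × 510.37 kJ/kg = 432280 kJ/h
|Q| = 120.08 kW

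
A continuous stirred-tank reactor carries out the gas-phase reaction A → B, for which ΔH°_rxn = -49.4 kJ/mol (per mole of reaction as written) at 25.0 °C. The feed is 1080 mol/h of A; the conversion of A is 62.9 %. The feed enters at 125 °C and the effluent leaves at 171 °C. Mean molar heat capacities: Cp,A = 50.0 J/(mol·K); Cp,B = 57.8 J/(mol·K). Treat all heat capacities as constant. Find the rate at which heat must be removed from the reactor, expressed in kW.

Extent of reaction ξ = 0.629 × 1080 = 679.32 mol/h
Reaction term: ξ·ΔH°_rxn = 679.32 × -49.4 = -33558 kJ/h
Sensible, feed 125→25 °C: -5400 kJ/h
Outlet flows (mol/h): A 400.68, B 679.32
Sensible, products 25→171 °C: 8657.6 kJ/h
Q = ΔH = -30301 kJ/h = -8.4169 kW
Heat removed = 8.4169 kW

Q_out = 8.42 kW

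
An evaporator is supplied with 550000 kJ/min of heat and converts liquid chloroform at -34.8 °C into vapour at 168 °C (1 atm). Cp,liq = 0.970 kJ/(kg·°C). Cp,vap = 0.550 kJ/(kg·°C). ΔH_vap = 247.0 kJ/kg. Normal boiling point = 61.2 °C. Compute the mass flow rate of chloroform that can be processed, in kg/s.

Δh = 0.970×(61.2−-34.8) + 247.0 + 0.550×(168−61.2) = 398.86 kJ/kg
Q = 550000 kJ/min = 9166.7 kJ/s = 9166.7 kJ/s
ṁ = Q/Δh = 9166.7 / 398.86 = 22.982 kg/s

ṁ = 23.0 kg/s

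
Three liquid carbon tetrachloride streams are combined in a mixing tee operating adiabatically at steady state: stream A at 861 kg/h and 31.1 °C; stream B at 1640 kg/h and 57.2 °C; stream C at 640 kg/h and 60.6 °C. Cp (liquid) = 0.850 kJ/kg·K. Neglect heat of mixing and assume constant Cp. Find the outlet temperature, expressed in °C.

T_out = 50.7 °C

No heat crosses the boundary, so H_out = H_in.
T_out = Σ ṁᵢCp,ᵢTᵢ / Σ ṁᵢCp,ᵢ
      = 135460 / 2669.8 = 50.738 °C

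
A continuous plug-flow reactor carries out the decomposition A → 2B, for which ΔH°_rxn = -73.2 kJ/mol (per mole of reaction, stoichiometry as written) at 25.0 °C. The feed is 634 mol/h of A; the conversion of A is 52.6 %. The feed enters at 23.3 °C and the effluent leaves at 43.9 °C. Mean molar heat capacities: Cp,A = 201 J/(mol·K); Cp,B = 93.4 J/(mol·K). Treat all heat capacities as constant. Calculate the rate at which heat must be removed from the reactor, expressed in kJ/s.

Extent of reaction ξ = 0.526 × 634 = 333.48 mol/h
Reaction term: ξ·ΔH°_rxn = 333.48 × -73.2 = -24411 kJ/h
Sensible, feed 23.3→25 °C: 216.64 kJ/h
Outlet flows (mol/h): A 300.52, B 666.97
Sensible, products 25→43.9 °C: 2319 kJ/h
Q = ΔH = -21875 kJ/h = -6.0765 kW
Heat removed = 6.0765 kJ/s

Q_out = 6.08 kJ/s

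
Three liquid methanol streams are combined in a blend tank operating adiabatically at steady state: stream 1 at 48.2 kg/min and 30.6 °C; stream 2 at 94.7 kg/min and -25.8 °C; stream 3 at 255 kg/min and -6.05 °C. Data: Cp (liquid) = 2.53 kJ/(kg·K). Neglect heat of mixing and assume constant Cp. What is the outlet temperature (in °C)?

T_out = -6.31 °C

No heat crosses the boundary, so H_out = H_in.
Σ ṁᵢCp,ᵢTᵢ = 48.2×2.53×30.6 + 94.7×2.53×-25.8 + 255×2.53×-6.05 = -6353.1
Σ ṁᵢCp,ᵢ = 48.2×2.53 + 94.7×2.53 + 255×2.53 = 1006.7
T_out = -6353.1 / 1006.7 = -6.3109 °C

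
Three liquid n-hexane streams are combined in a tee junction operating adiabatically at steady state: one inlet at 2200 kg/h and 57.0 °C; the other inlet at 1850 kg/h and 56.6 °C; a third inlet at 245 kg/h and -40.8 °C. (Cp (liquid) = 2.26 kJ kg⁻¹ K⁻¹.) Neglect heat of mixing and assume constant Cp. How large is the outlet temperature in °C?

T_out = 51.2 °C

Energy balance with Q = 0: Σ ṁᵢCp,ᵢ(T_out − Tᵢ) = 0
T_out = Σ ṁᵢCp,ᵢTᵢ / Σ ṁᵢCp,ᵢ
      = 497460 / 9706.7 = 51.249 °C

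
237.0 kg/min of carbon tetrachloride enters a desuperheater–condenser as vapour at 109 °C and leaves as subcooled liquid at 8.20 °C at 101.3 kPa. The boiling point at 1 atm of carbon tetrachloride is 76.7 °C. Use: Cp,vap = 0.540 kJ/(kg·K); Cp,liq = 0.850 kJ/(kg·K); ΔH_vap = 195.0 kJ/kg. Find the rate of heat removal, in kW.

Q_c = 1070 kW

vapour 109→76.7 °C: -17.442 kJ/kg
condensation at 76.7 °C: -195 kJ/kg
liquid 76.7→8.20 °C: -58.225 kJ/kg
Δh = -17.442 + -195 + -58.225 = -270.67 kJ/kg
Q = ṁ·Δh = 237.0 kg/min × -270.67 kJ/kg = -64148 kJ/min
|Q| = 1069.1 kW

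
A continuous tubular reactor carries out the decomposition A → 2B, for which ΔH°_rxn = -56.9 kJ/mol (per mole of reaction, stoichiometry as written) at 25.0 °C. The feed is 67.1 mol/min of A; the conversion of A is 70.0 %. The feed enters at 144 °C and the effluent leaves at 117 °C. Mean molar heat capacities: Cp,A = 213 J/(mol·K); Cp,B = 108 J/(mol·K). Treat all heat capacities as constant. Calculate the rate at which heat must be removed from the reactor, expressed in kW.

Q_out = 50.8 kW

Extent of reaction ξ = 0.700 × 67.1 = 46.97 mol/min
Reaction term: ξ·ΔH°_rxn = 46.97 × -56.9 = -2672.6 kJ/min
Sensible, feed 144→25 °C: -1700.8 kJ/min
Outlet flows (mol/min): A 20.13, B 93.94
Sensible, products 25→117 °C: 1327.9 kJ/min
Q = ΔH = -3045.5 kJ/min = -50.759 kW
Heat removed = 50.759 kW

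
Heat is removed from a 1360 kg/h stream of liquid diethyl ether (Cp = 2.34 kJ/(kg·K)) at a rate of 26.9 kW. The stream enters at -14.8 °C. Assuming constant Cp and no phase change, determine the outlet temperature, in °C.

T_out = -45.2 °C

Q = 26.9 kW = 96840 kJ/h
ΔT = Q/(ṁ·Cp) = 96840/(1360×2.34) = 30.43 K
T_out = -14.8 − 30.43 = -45.23 °C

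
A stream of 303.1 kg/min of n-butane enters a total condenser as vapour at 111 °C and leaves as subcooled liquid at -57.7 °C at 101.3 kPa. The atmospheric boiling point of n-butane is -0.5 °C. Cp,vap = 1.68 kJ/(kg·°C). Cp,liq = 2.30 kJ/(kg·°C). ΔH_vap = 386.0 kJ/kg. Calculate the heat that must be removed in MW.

vapour 111→-0.5 °C: -187.32 kJ/kg
condensation at -0.5 °C: -386 kJ/kg
liquid -0.5→-57.7 °C: -131.56 kJ/kg
Δh = -187.32 + -386 + -131.56 = -704.88 kJ/kg
Q = ṁ·Δh = 303.1 kg/min × -704.88 kJ/kg = -213650 kJ/min
|Q| = 3560.8 kW = 3.5608 MW

Q_c = 3.56 MW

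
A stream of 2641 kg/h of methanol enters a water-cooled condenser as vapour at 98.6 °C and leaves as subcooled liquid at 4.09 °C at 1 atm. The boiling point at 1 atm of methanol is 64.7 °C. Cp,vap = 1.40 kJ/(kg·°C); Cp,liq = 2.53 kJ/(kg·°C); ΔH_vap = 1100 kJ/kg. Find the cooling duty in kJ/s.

Q_c = 954 kJ/s

vapour 98.6→64.7 °C: -47.46 kJ/kg
condensation at 64.7 °C: -1100 kJ/kg
liquid 64.7→4.09 °C: -153.34 kJ/kg
Δh = -47.46 + -1100 + -153.34 = -1300.8 kJ/kg
Q = ṁ·Δh = 2641 kg/h × -1300.8 kJ/kg = -3.4354e+06 kJ/h
|Q| = 954.28 kW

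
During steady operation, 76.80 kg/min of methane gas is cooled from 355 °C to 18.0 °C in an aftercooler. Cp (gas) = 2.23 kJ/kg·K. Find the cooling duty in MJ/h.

Q = ṁ·Cp·ΔT = 76.80 × 2.23 × (18.0 − 355) = -57716 kJ/min
Converting: 57716 / 60 s = 961.93 kW
Cooling duty = 3463 MJ/h

Q_c = 3460 MJ/h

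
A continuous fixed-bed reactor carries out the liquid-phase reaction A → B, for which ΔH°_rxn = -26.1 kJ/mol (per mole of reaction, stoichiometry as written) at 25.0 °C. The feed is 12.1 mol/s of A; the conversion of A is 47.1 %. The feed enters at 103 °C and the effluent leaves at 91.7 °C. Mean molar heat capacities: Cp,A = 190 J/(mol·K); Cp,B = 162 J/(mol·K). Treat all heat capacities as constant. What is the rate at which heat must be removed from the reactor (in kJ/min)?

Extent of reaction ξ = 0.471 × 12.1 = 5.6991 mol/s
Reaction term: ξ·ΔH°_rxn = 5.6991 × -26.1 = -148.75 kJ/s
Sensible, feed 103→25 °C: -179.32 kJ/s
Outlet flows (mol/s): A 6.4009, B 5.6991
Sensible, products 25→91.7 °C: 142.7 kJ/s
Q = ΔH = -185.37 kJ/s = -185.37 kW
Heat removed = 11122 kJ/min

Q_out = 11100 kJ/min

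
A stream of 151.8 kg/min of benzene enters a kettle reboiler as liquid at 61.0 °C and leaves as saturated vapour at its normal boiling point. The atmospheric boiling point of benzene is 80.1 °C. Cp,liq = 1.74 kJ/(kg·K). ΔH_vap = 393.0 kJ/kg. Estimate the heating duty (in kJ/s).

liquid 61.0→80.1 °C: 33.234 kJ/kg
vaporisation at 80.1 °C: 393 kJ/kg
Δh = 33.234 + 393 = 426.23 kJ/kg
Q = ṁ·Δh = 151.8 kg/min × 426.23 kJ/kg = 64702 kJ/min
|Q| = 1078.4 kW

Q = 1080 kJ/s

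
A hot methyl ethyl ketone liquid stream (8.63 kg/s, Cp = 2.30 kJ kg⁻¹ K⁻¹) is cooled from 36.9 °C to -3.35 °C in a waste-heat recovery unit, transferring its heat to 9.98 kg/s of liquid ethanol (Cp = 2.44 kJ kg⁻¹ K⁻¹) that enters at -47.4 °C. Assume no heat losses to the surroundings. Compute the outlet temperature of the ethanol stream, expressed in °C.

T_c,out = -14.6 °C

Heat released by hot stream: Q = 8.63 × 2.30 × (36.9 − -3.35) = 798.92 kJ/s
Energy balance on cold side (adiabatic exchanger): Q = ṁ_c·Cp_c·(T_c,out − T_c,in)
T_c,out = -47.4 + 798.92/(9.98 × 2.44) = -14.592 °C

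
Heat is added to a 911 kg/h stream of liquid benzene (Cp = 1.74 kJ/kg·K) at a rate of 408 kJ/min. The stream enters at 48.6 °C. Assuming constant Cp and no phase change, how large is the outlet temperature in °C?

Q = 408 kJ/min = 24480 kJ/h
ΔT = Q/(ṁ·Cp) = 24480/(911×1.74) = 15.443 K
T_out = 48.6 + 15.443 = 64.043 °C

T_out = 64.0 °C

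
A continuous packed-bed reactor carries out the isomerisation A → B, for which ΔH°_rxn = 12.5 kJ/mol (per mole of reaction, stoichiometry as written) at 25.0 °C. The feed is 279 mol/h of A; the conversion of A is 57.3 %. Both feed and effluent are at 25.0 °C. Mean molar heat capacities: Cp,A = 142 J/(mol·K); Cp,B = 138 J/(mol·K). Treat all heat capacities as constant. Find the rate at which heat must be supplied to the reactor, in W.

Q_in = 555 W

Extent of reaction ξ = 0.573 × 279 = 159.87 mol/h
Reaction term: ξ·ΔH°_rxn = 159.87 × 12.5 = 1998.3 kJ/h
Q = ΔH = 1998.3 kJ/h = 0.55509 kW
Heat supplied = 555.09 W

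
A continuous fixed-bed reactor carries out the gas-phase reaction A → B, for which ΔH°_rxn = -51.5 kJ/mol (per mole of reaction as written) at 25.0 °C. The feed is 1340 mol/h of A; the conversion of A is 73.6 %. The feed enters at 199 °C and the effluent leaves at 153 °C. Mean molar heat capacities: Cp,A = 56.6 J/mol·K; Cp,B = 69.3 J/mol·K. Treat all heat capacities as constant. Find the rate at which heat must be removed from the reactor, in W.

Extent of reaction ξ = 0.736 × 1340 = 986.24 mol/h
Reaction term: ξ·ΔH°_rxn = 986.24 × -51.5 = -50791 kJ/h
Sensible, feed 199→25 °C: -13197 kJ/h
Outlet flows (mol/h): A 353.76, B 986.24
Sensible, products 25→153 °C: 11311 kJ/h
Q = ΔH = -52677 kJ/h = -14.632 kW
Heat removed = 14632 W

Q_out = 14600 W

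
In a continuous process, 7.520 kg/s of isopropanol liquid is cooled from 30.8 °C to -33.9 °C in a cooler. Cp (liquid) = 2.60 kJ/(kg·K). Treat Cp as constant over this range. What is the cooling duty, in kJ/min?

Q_c = 75900 kJ/min

Q = ṁ·Cp·ΔT = 7.520 × 2.60 × (-33.9 − 30.8) = -1265 kJ/s
Cooling duty = 75901 kJ/min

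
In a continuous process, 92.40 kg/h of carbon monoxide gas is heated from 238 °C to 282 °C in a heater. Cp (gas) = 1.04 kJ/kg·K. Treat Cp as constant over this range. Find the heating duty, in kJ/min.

Q = ṁ·Cp·ΔT = 92.40 × 1.04 × (282 − 238) = 4228.2 kJ/h
Converting: 4228.2 / 3600 s = 1.1745 kW
Heating duty = 70.47 kJ/min

Q = 70.5 kJ/min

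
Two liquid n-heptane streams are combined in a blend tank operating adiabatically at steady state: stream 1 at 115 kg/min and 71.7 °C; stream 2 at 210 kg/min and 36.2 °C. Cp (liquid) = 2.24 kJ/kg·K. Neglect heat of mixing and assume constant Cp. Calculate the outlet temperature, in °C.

T_out = 48.8 °C

No heat crosses the boundary, so H_out = H_in.
Σ ṁᵢCp,ᵢTᵢ = 115×2.24×71.7 + 210×2.24×36.2 = 35498
Σ ṁᵢCp,ᵢ = 115×2.24 + 210×2.24 = 728
T_out = 35498 / 728 = 48.762 °C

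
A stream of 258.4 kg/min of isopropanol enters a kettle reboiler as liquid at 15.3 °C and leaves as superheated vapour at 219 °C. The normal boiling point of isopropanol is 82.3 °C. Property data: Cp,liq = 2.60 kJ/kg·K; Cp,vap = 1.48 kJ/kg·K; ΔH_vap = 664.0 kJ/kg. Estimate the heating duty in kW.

Q = 4480 kW

liquid 15.3→82.3 °C: 174.2 kJ/kg
vaporisation at 82.3 °C: 664 kJ/kg
vapour 82.3→219 °C: 202.32 kJ/kg
Δh = 174.2 + 664 + 202.32 = 1040.5 kJ/kg
Q = ṁ·Δh = 258.4 kg/min × 1040.5 kJ/kg = 268870 kJ/min
|Q| = 4481.2 kW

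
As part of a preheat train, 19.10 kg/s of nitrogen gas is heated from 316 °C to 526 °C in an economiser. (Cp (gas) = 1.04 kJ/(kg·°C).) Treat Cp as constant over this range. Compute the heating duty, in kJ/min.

Q = 250000 kJ/min

Q = ṁ·Cp·ΔT = 19.10 × 1.04 × (526 − 316) = 4171.4 kJ/s
Heating duty = 250290 kJ/min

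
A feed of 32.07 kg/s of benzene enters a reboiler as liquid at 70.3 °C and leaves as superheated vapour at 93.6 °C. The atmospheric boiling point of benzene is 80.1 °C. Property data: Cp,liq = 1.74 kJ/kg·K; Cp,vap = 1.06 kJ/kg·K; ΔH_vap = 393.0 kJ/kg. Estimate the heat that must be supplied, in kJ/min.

Q = 817000 kJ/min

liquid 70.3→80.1 °C: 17.052 kJ/kg
vaporisation at 80.1 °C: 393 kJ/kg
vapour 80.1→93.6 °C: 14.31 kJ/kg
Δh = 17.052 + 393 + 14.31 = 424.36 kJ/kg
Q = ṁ·Δh = 32.07 kg/s × 424.36 kJ/kg = 13609 kJ/s
|Q| = 13609 kW = 816560 kJ/min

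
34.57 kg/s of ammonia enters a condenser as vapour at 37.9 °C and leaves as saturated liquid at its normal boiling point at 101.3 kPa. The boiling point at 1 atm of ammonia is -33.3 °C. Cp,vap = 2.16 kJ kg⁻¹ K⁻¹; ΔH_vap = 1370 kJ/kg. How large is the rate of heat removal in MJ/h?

vapour 37.9→-33.3 °C: -153.79 kJ/kg
condensation at -33.3 °C: -1370 kJ/kg
Δh = -153.79 + -1370 = -1523.8 kJ/kg
Q = ṁ·Δh = 34.57 kg/s × -1523.8 kJ/kg = -52677 kJ/s
|Q| = 52677 kW = 189640 MJ/h

Q_c = 190000 MJ/h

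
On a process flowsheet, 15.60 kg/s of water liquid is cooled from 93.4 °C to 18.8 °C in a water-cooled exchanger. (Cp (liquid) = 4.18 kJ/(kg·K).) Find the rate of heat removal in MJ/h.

Q = ṁ·Cp·ΔT = 15.60 × 4.18 × (18.8 − 93.4) = -4864.5 kJ/s
Cooling duty = 17512 MJ/h

Q_c = 17500 MJ/h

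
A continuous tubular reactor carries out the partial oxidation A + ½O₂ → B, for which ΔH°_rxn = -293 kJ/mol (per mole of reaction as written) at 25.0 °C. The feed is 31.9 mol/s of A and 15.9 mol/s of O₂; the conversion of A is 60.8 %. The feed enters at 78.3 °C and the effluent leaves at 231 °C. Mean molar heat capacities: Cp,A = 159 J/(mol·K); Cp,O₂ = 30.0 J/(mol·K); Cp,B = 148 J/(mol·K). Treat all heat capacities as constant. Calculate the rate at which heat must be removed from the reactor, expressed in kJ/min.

Extent of reaction ξ = 0.608 × 31.9 = 19.395 mol/s
Reaction term: ξ·ΔH°_rxn = 19.395 × -293 = -5682.8 kJ/s
Sensible, feed 78.3→25 °C: -295.77 kJ/s
Outlet flows (mol/s): A 12.505, O₂ 6.2024, B 19.395
Sensible, products 25→231 °C: 1039.2 kJ/s
Q = ΔH = -4939.3 kJ/s = -4939.3 kW
Heat removed = 296360 kJ/min

Q_out = 296000 kJ/min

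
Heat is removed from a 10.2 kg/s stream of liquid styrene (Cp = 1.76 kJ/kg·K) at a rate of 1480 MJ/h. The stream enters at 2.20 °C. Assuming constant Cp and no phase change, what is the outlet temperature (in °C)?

Q = 1480 MJ/h = 411.11 kJ/s
ΔT = Q/(ṁ·Cp) = 411.11/(10.2×1.76) = 22.901 K
T_out = 2.20 − 22.901 = -20.701 °C

T_out = -20.7 °C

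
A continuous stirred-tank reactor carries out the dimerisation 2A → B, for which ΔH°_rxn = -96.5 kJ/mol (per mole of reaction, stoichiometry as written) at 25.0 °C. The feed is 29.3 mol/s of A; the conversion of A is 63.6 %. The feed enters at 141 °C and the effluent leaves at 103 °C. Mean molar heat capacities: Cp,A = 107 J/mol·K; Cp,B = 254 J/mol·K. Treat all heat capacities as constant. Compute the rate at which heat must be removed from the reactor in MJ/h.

Q_out = 3560 MJ/h

Extent of reaction ξ = 0.636 × 29.3 / 2 = 9.3174 mol/s
Reaction term: ξ·ΔH°_rxn = 9.3174 × -96.5 = -899.13 kJ/s
Sensible, feed 141→25 °C: -363.67 kJ/s
Outlet flows (mol/s): A 10.665, B 9.3174
Sensible, products 25→103 °C: 273.61 kJ/s
Q = ΔH = -989.19 kJ/s = -989.19 kW
Heat removed = 3561.1 MJ/h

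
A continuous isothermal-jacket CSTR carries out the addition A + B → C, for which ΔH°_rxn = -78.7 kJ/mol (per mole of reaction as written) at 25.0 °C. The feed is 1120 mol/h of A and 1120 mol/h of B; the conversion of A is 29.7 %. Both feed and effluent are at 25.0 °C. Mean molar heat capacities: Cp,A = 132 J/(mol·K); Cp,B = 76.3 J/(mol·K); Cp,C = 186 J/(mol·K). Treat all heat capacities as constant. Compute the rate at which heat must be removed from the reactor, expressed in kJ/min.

Extent of reaction ξ = 0.297 × 1120 = 332.64 mol/h
Reaction term: ξ·ΔH°_rxn = 332.64 × -78.7 = -26179 kJ/h
Q = ΔH = -26179 kJ/h = -7.2719 kW
Heat removed = 436.31 kJ/min

Q_out = 436 kJ/min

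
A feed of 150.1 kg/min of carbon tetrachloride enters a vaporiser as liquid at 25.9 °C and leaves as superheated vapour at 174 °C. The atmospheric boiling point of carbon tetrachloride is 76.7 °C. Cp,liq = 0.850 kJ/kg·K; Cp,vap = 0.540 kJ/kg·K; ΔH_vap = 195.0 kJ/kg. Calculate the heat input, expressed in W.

liquid 25.9→76.7 °C: 43.18 kJ/kg
vaporisation at 76.7 °C: 195 kJ/kg
vapour 76.7→174 °C: 52.542 kJ/kg
Δh = 43.18 + 195 + 52.542 = 290.72 kJ/kg
Q = ṁ·Δh = 150.1 kg/min × 290.72 kJ/kg = 43637 kJ/min
|Q| = 727.29 kW = 727290 W

Q = 727000 W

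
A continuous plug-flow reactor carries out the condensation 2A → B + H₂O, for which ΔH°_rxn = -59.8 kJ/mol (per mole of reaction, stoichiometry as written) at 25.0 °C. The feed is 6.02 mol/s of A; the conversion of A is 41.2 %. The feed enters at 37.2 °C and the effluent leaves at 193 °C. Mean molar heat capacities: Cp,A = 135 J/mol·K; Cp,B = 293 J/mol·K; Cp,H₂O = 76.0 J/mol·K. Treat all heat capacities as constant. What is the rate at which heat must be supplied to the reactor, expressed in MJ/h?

Q_in = 263 MJ/h

Extent of reaction ξ = 0.412 × 6.02 / 2 = 1.2401 mol/s
Reaction term: ξ·ΔH°_rxn = 1.2401 × -59.8 = -74.159 kJ/s
Sensible, feed 37.2→25 °C: -9.9149 kJ/s
Outlet flows (mol/s): A 3.5398, B 1.2401, H₂O 1.2401
Sensible, products 25→193 °C: 157.16 kJ/s
Q = ΔH = 73.085 kJ/s = 73.085 kW
Heat supplied = 263.11 MJ/h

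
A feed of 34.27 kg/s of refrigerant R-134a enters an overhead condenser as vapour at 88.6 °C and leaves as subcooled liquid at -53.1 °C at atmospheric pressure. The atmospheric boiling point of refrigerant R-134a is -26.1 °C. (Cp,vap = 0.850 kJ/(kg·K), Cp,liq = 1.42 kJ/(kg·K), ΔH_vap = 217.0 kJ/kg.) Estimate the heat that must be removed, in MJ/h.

Q_c = 43500 MJ/h

vapour 88.6→-26.1 °C: -97.495 kJ/kg
condensation at -26.1 °C: -217 kJ/kg
liquid -26.1→-53.1 °C: -38.34 kJ/kg
Δh = -97.495 + -217 + -38.34 = -352.83 kJ/kg
Q = ṁ·Δh = 34.27 kg/s × -352.83 kJ/kg = -12092 kJ/s
|Q| = 12092 kW = 43530 MJ/h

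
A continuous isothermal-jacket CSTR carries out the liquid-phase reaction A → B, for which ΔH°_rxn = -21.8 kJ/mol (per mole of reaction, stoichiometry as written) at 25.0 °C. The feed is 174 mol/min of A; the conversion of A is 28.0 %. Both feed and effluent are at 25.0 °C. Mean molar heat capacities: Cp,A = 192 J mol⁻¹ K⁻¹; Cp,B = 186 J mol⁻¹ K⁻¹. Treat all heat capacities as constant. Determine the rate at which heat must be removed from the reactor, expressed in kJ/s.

Q_out = 17.7 kJ/s

Extent of reaction ξ = 0.280 × 174 = 48.72 mol/min
Reaction term: ξ·ΔH°_rxn = 48.72 × -21.8 = -1062.1 kJ/min
Q = ΔH = -1062.1 kJ/min = -17.702 kW
Heat removed = 17.702 kJ/s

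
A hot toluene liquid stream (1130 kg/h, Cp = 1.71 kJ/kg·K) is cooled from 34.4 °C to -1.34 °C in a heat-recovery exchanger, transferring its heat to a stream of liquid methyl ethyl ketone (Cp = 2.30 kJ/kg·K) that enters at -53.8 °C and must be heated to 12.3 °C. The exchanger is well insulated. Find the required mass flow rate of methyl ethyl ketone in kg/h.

ṁ_c = 454 kg/h

Heat released by hot stream: Q = 1130 × 1.71 × (34.4 − -1.34) = 69060 kJ/h
Energy balance on cold side (adiabatic exchanger): Q = ṁ_c·Cp_c·(T_c,out − T_c,in)
ṁ_c = 69060 / [2.30 × (12.3 − -53.8)] = 454.26 kg/h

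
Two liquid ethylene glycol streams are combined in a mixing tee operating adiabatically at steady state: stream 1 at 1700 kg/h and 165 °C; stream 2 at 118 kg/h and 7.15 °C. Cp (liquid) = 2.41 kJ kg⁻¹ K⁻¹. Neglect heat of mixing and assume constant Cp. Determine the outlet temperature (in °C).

T_out = 155 °C

No heat crosses the boundary, so H_out = H_in.
T_out = Σ ṁᵢCp,ᵢTᵢ / Σ ṁᵢCp,ᵢ
      = 678040 / 4381.4 = 154.75 °C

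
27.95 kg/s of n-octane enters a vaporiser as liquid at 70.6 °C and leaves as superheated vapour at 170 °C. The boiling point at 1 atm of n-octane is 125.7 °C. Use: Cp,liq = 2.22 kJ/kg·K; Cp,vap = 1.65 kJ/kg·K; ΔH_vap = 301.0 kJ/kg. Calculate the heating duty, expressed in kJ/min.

liquid 70.6→125.7 °C: 122.32 kJ/kg
vaporisation at 125.7 °C: 301 kJ/kg
vapour 125.7→170 °C: 73.095 kJ/kg
Δh = 122.32 + 301 + 73.095 = 496.42 kJ/kg
Q = ṁ·Δh = 27.95 kg/s × 496.42 kJ/kg = 13875 kJ/s
|Q| = 13875 kW = 832490 kJ/min

Q = 832000 kJ/min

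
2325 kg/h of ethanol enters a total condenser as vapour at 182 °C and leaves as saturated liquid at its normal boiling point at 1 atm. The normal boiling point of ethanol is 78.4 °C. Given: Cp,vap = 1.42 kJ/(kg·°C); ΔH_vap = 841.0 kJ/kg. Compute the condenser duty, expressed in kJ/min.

Q_c = 38300 kJ/min

vapour 182→78.4 °C: -147.11 kJ/kg
condensation at 78.4 °C: -841 kJ/kg
Δh = -147.11 + -841 = -988.11 kJ/kg
Q = ṁ·Δh = 2325 kg/h × -988.11 kJ/kg = -2.2974e+06 kJ/h
|Q| = 638.16 kW = 38289 kJ/min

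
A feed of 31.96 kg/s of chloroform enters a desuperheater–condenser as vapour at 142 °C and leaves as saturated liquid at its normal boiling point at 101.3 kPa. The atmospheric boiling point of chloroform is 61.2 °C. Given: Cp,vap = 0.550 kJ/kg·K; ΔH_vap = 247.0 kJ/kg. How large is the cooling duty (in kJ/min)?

vapour 142→61.2 °C: -44.44 kJ/kg
condensation at 61.2 °C: -247 kJ/kg
Δh = -44.44 + -247 = -291.44 kJ/kg
Q = ṁ·Δh = 31.96 kg/s × -291.44 kJ/kg = -9314.4 kJ/s
|Q| = 9314.4 kW = 558870 kJ/min

Q_c = 559000 kJ/min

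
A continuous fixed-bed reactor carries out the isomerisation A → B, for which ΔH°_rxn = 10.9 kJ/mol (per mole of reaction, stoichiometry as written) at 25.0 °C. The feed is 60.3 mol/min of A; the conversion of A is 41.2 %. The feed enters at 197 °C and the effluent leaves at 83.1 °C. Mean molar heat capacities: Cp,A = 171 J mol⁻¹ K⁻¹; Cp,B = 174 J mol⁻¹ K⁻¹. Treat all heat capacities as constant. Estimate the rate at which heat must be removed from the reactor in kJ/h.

Q_out = 54000 kJ/h

Extent of reaction ξ = 0.412 × 60.3 = 24.844 mol/min
Reaction term: ξ·ΔH°_rxn = 24.844 × 10.9 = 270.8 kJ/min
Sensible, feed 197→25 °C: -1773.5 kJ/min
Outlet flows (mol/min): A 35.456, B 24.844
Sensible, products 25→83.1 °C: 603.42 kJ/min
Q = ΔH = -899.33 kJ/min = -14.989 kW
Heat removed = 53960 kJ/h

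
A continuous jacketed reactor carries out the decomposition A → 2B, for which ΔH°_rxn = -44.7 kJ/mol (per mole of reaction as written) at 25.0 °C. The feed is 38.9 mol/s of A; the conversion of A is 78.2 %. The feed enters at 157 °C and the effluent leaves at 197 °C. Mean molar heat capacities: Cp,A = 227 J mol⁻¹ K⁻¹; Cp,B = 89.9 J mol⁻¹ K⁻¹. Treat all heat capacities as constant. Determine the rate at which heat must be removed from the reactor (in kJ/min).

Q_out = 75200 kJ/min

Extent of reaction ξ = 0.782 × 38.9 = 30.42 mol/s
Reaction term: ξ·ΔH°_rxn = 30.42 × -44.7 = -1359.8 kJ/s
Sensible, feed 157→25 °C: -1165.6 kJ/s
Outlet flows (mol/s): A 8.4802, B 60.84
Sensible, products 25→197 °C: 1271.9 kJ/s
Q = ΔH = -1253.5 kJ/s = -1253.5 kW
Heat removed = 75211 kJ/min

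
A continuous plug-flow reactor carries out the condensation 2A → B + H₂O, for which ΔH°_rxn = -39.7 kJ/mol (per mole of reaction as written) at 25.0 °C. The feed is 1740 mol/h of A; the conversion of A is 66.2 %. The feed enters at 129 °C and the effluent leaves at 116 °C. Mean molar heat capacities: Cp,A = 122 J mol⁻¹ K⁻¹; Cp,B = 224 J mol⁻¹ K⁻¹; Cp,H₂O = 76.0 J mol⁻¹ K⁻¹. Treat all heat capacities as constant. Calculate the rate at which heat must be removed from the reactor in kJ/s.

Extent of reaction ξ = 0.662 × 1740 / 2 = 575.94 mol/h
Reaction term: ξ·ΔH°_rxn = 575.94 × -39.7 = -22865 kJ/h
Sensible, feed 129→25 °C: -22077 kJ/h
Outlet flows (mol/h): A 588.12, B 575.94, H₂O 575.94
Sensible, products 25→116 °C: 22252 kJ/h
Q = ΔH = -22689 kJ/h = -6.3026 kW
Heat removed = 6.3026 kJ/s

Q_out = 6.30 kJ/s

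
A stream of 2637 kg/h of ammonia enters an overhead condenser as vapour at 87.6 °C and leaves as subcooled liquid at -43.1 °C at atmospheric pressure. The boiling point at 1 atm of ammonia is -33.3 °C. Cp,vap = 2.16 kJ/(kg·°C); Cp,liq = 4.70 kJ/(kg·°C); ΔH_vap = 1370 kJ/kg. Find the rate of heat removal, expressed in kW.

vapour 87.6→-33.3 °C: -261.14 kJ/kg
condensation at -33.3 °C: -1370 kJ/kg
liquid -33.3→-43.1 °C: -46.06 kJ/kg
Δh = -261.14 + -1370 + -46.06 = -1677.2 kJ/kg
Q = ṁ·Δh = 2637 kg/h × -1677.2 kJ/kg = -4.4228e+06 kJ/h
|Q| = 1228.6 kW

Q_c = 1230 kW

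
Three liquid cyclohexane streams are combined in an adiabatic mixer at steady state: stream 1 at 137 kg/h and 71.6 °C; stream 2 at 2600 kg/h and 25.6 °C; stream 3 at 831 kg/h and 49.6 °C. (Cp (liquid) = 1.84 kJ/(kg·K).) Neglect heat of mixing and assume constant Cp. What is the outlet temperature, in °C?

No heat crosses the boundary, so H_out = H_in.
T_out = Σ ṁᵢCp,ᵢTᵢ / Σ ṁᵢCp,ᵢ
      = 216360 / 6565.1 = 32.956 °C

T_out = 33.0 °C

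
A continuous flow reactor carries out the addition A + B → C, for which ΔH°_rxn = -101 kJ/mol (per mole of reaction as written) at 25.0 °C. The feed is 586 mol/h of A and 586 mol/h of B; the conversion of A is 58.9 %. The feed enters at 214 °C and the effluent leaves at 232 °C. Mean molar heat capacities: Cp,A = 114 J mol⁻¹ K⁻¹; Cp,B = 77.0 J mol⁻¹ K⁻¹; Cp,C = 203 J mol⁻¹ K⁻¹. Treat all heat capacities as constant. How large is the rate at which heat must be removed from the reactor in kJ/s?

Q_out = 8.89 kJ/s

Extent of reaction ξ = 0.589 × 586 = 345.15 mol/h
Reaction term: ξ·ΔH°_rxn = 345.15 × -101 = -34861 kJ/h
Sensible, feed 214→25 °C: -21154 kJ/h
Outlet flows (mol/h): A 240.85, B 240.85, C 345.15
Sensible, products 25→232 °C: 24026 kJ/h
Q = ΔH = -31989 kJ/h = -8.8857 kW
Heat removed = 8.8857 kJ/s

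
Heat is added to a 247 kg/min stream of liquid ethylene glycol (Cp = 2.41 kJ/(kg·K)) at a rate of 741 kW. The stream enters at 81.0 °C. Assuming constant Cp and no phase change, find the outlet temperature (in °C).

Q = 741 kW = 44460 kJ/min
ΔT = Q/(ṁ·Cp) = 44460/(247×2.41) = 74.689 K
T_out = 81.0 + 74.689 = 155.69 °C

T_out = 156 °C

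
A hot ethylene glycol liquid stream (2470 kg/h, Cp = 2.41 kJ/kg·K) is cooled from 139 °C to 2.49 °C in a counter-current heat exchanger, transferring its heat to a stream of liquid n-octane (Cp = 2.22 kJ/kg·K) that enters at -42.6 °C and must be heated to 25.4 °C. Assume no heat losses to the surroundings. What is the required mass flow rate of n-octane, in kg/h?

ṁ_c = 5380 kg/h

Heat released by hot stream: Q = 2470 × 2.41 × (139 − 2.49) = 812600 kJ/h
Energy balance on cold side (adiabatic exchanger): Q = ṁ_c·Cp_c·(T_c,out − T_c,in)
ṁ_c = 812600 / [2.22 × (25.4 − -42.6)] = 5382.9 kg/h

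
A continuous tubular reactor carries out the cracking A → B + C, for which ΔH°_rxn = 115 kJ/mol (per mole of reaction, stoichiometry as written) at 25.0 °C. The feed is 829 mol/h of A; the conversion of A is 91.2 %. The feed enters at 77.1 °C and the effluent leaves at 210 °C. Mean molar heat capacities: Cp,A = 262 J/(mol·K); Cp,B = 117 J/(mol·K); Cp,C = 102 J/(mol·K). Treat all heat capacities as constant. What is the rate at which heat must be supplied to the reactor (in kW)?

Extent of reaction ξ = 0.912 × 829 = 756.05 mol/h
Reaction term: ξ·ΔH°_rxn = 756.05 × 115 = 86946 kJ/h
Sensible, feed 77.1→25 °C: -11316 kJ/h
Outlet flows (mol/h): A 72.952, B 756.05, C 756.05
Sensible, products 25→210 °C: 34167 kJ/h
Q = ΔH = 109800 kJ/h = 30.499 kW
Heat supplied = 30.499 kW

Q_in = 30.5 kW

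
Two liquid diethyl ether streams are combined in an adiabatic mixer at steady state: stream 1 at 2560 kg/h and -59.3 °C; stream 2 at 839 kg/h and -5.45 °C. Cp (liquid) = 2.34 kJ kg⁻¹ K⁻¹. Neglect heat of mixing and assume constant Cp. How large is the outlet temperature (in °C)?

No heat crosses the boundary, so H_out = H_in.
T_out = Σ ṁᵢCp,ᵢTᵢ / Σ ṁᵢCp,ᵢ
      = -365930 / 7953.7 = -46.008 °C

T_out = -46.0 °C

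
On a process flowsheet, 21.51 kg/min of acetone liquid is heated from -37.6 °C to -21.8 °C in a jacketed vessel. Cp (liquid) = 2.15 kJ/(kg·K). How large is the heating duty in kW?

Q = 12.2 kW

Q = ṁ·Cp·ΔT = 21.51 × 2.15 × (-21.8 − -37.6) = 730.69 kJ/min
Converting: 730.69 / 60 s = 12.178 kW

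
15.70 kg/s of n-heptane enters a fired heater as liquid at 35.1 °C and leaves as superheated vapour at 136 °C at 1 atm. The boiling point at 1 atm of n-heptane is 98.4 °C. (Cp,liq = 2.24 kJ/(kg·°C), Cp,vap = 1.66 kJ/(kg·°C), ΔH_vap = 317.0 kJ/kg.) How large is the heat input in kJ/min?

Q = 491000 kJ/min

liquid 35.1→98.4 °C: 141.79 kJ/kg
vaporisation at 98.4 °C: 317 kJ/kg
vapour 98.4→136 °C: 62.416 kJ/kg
Δh = 141.79 + 317 + 62.416 = 521.21 kJ/kg
Q = ṁ·Δh = 15.70 kg/s × 521.21 kJ/kg = 8183 kJ/s
|Q| = 8183 kW = 490980 kJ/min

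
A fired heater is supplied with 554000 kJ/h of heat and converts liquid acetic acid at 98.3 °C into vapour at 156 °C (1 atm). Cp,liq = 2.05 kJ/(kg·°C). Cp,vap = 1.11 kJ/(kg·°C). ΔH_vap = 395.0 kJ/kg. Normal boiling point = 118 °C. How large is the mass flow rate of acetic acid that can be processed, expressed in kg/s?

ṁ = 0.322 kg/s

Δh = 2.05×(118−98.3) + 395.0 + 1.11×(156−118) = 477.56 kJ/kg
Q = 554000 kJ/h = 153.89 kJ/s = 153.89 kJ/s
ṁ = Q/Δh = 153.89 / 477.56 = 0.32224 kg/s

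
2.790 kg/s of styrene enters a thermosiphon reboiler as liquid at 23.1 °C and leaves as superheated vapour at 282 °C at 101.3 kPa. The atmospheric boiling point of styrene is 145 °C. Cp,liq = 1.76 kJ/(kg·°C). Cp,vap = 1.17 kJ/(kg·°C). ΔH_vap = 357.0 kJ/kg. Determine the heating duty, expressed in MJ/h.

liquid 23.1→145 °C: 214.54 kJ/kg
vaporisation at 145 °C: 357 kJ/kg
vapour 145→282 °C: 160.29 kJ/kg
Δh = 214.54 + 357 + 160.29 = 731.83 kJ/kg
Q = ṁ·Δh = 2.790 kg/s × 731.83 kJ/kg = 2041.8 kJ/s
|Q| = 2041.8 kW = 7350.5 MJ/h

Q = 7350 MJ/h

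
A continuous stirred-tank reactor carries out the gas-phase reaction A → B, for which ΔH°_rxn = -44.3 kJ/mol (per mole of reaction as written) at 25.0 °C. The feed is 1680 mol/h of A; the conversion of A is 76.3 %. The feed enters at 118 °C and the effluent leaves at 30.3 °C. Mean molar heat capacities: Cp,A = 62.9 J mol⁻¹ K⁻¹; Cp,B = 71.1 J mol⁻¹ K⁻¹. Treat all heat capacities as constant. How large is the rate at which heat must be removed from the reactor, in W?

Q_out = 18300 W

Extent of reaction ξ = 0.763 × 1680 = 1281.8 mol/h
Reaction term: ξ·ΔH°_rxn = 1281.8 × -44.3 = -56786 kJ/h
Sensible, feed 118→25 °C: -9827.5 kJ/h
Outlet flows (mol/h): A 398.16, B 1281.8
Sensible, products 25→30.3 °C: 615.77 kJ/h
Q = ΔH = -65997 kJ/h = -18.333 kW
Heat removed = 18333 W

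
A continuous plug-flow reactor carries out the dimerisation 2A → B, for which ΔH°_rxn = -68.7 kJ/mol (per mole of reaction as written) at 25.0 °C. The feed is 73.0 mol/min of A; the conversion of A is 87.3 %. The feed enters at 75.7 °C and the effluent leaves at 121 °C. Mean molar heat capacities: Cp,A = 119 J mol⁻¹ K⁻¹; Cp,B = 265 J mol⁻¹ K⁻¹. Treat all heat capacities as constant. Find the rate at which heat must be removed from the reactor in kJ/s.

Q_out = 28.5 kJ/s

Extent of reaction ξ = 0.873 × 73.0 / 2 = 31.864 mol/min
Reaction term: ξ·ΔH°_rxn = 31.864 × -68.7 = -2189.1 kJ/min
Sensible, feed 75.7→25 °C: -440.43 kJ/min
Outlet flows (mol/min): A 9.271, B 31.864
Sensible, products 25→121 °C: 916.54 kJ/min
Q = ΔH = -1713 kJ/min = -28.55 kW
Heat removed = 28.55 kJ/s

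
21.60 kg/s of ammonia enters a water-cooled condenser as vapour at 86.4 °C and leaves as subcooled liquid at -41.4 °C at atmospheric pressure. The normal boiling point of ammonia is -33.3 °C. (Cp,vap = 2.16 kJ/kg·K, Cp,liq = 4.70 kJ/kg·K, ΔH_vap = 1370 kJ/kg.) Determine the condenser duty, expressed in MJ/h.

vapour 86.4→-33.3 °C: -258.55 kJ/kg
condensation at -33.3 °C: -1370 kJ/kg
liquid -33.3→-41.4 °C: -38.07 kJ/kg
Δh = -258.55 + -1370 + -38.07 = -1666.6 kJ/kg
Q = ṁ·Δh = 21.60 kg/s × -1666.6 kJ/kg = -35999 kJ/s
|Q| = 35999 kW = 129600 MJ/h

Q_c = 130000 MJ/h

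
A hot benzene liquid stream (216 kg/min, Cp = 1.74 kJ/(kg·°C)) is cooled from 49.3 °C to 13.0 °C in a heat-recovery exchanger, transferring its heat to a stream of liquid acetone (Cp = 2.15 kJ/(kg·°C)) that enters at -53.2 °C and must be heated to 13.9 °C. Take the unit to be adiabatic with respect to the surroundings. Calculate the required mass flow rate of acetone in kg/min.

Heat released by hot stream: Q = 216 × 1.74 × (49.3 − 13.0) = 13643 kJ/min
Energy balance on cold side (adiabatic exchanger): Q = ṁ_c·Cp_c·(T_c,out − T_c,in)
ṁ_c = 13643 / [2.15 × (13.9 − -53.2)] = 94.569 kg/min

ṁ_c = 94.6 kg/min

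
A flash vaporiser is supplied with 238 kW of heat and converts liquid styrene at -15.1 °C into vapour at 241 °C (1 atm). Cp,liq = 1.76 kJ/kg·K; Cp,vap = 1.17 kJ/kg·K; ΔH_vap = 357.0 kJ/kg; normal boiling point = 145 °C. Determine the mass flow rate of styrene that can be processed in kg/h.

ṁ = 1140 kg/h

Δh = 1.76×(145−-15.1) + 357.0 + 1.17×(241−145) = 751.1 kJ/kg
Q = 238 kW = 238 kJ/s = 856800 kJ/h
ṁ = Q/Δh = 856800 / 751.1 = 1140.7 kg/h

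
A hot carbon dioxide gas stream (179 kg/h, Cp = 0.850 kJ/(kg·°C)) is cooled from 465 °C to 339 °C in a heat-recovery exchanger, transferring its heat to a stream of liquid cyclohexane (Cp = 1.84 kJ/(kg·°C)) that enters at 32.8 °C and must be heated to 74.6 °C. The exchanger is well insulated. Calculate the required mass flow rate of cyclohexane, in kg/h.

ṁ_c = 249 kg/h

Heat released by hot stream: Q = 179 × 0.850 × (465 − 339) = 19171 kJ/h
Energy balance on cold side (adiabatic exchanger): Q = ṁ_c·Cp_c·(T_c,out − T_c,in)
ṁ_c = 19171 / [1.84 × (74.6 − 32.8)] = 249.26 kg/h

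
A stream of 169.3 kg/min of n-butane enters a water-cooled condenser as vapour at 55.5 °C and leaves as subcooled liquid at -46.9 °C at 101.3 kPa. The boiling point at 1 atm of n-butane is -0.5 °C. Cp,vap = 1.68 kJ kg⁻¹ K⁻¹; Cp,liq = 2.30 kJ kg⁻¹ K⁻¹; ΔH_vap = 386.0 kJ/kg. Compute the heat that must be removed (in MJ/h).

Q_c = 5960 MJ/h

vapour 55.5→-0.5 °C: -94.08 kJ/kg
condensation at -0.5 °C: -386 kJ/kg
liquid -0.5→-46.9 °C: -106.72 kJ/kg
Δh = -94.08 + -386 + -106.72 = -586.8 kJ/kg
Q = ṁ·Δh = 169.3 kg/min × -586.8 kJ/kg = -99345 kJ/min
|Q| = 1655.8 kW = 5960.7 MJ/h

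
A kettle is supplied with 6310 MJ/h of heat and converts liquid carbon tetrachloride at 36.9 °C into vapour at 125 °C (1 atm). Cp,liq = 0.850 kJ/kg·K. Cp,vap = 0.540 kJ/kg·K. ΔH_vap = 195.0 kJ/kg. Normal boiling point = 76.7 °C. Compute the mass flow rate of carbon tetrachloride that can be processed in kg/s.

ṁ = 6.88 kg/s

Δh = 0.850×(76.7−36.9) + 195.0 + 0.540×(125−76.7) = 254.91 kJ/kg
Q = 6310 MJ/h = 1752.8 kJ/s = 1752.8 kJ/s
ṁ = Q/Δh = 1752.8 / 254.91 = 6.876 kg/s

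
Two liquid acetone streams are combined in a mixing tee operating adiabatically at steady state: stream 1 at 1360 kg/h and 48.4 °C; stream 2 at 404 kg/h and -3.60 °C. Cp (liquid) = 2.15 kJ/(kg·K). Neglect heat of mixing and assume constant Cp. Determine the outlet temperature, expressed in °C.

No heat crosses the boundary, so H_out = H_in.
Σ ṁᵢCp,ᵢTᵢ = 1360×2.15×48.4 + 404×2.15×-3.60 = 138390
Σ ṁᵢCp,ᵢ = 1360×2.15 + 404×2.15 = 3792.6
T_out = 138390 / 3792.6 = 36.491 °C

T_out = 36.5 °C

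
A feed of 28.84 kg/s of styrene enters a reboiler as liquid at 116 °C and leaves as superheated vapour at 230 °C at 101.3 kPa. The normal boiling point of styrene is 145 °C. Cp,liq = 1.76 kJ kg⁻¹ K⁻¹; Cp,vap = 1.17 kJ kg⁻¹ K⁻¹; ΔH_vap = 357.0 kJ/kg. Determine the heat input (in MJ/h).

liquid 116→145 °C: 51.04 kJ/kg
vaporisation at 145 °C: 357 kJ/kg
vapour 145→230 °C: 99.45 kJ/kg
Δh = 51.04 + 357 + 99.45 = 507.49 kJ/kg
Q = ṁ·Δh = 28.84 kg/s × 507.49 kJ/kg = 14636 kJ/s
|Q| = 14636 kW = 52690 MJ/h

Q = 52700 MJ/h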